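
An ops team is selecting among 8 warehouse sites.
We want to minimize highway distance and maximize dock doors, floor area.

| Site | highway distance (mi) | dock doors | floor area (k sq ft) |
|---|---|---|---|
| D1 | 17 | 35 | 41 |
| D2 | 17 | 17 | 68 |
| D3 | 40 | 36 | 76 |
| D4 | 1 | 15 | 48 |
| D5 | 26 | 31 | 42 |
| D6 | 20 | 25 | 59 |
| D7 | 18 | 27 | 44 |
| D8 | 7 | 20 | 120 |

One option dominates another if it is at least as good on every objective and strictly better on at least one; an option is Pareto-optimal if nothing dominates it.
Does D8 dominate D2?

Yes

D8 vs D2: highway distance 7≤17, dock doors 20≥17, floor area 120≥68 — D8 is at least as good on every objective with at least one strict improvement.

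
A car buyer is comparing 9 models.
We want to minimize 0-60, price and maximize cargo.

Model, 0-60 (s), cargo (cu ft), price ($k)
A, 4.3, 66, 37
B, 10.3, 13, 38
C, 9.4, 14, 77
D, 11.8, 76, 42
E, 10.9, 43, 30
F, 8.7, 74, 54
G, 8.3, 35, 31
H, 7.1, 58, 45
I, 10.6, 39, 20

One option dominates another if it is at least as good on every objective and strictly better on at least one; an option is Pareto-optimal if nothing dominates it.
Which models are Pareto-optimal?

A: not dominated (best 0-60).
B: dominated by A (0-60 4.3≤10.3, cargo 66≥13, price 37≤38).
C: dominated by A (0-60 4.3≤9.4, cargo 66≥14, price 37≤77).
D: not dominated (best cargo).
E: not dominated.
F: not dominated.
G: not dominated.
H: dominated by A (0-60 4.3≤7.1, cargo 66≥58, price 37≤45).
I: not dominated (best price).

A, D, E, F, G, I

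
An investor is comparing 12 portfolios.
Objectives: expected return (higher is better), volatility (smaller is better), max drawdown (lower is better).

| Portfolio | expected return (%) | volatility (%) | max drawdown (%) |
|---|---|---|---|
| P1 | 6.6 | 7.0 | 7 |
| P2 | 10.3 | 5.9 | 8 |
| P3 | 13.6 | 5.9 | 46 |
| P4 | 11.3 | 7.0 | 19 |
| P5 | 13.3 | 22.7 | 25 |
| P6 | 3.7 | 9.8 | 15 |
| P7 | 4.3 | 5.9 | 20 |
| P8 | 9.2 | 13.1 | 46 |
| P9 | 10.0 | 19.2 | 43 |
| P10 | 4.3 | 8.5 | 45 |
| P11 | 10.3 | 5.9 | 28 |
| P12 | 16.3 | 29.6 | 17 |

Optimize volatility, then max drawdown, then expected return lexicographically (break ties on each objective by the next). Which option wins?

P2

First minimize volatility: best is 5.9, kept {P2, P3, P7, P11}.
Then minimize max drawdown: best is 8, kept {P2}.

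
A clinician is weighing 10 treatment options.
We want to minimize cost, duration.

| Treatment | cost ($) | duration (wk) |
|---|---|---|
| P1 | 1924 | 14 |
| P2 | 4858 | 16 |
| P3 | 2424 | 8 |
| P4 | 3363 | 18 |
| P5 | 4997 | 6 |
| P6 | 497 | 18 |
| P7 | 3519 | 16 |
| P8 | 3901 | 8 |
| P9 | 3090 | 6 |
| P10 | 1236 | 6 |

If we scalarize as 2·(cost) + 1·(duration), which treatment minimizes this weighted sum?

P1: 2·1924 + 1·14 = 3862
P2: 2·4858 + 1·16 = 9732
P3: 2·2424 + 1·8 = 4856
P4: 2·3363 + 1·18 = 6744
P5: 2·4997 + 1·6 = 10000
P6: 2·497 + 1·18 = 1012
P7: 2·3519 + 1·16 = 7054
P8: 2·3901 + 1·8 = 7810
P9: 2·3090 + 1·6 = 6186
P10: 2·1236 + 1·6 = 2478
Lowest: P6 at 1012.

P6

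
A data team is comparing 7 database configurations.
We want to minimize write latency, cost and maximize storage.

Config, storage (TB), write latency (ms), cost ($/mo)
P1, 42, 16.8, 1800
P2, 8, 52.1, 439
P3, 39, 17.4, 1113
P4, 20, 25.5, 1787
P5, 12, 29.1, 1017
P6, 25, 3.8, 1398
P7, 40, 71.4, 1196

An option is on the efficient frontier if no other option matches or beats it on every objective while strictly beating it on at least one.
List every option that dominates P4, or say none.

P3, P6

P3: storage 39≥20, write latency 17.4≤25.5, cost 1113≤1787 — dominates P4.
P6: storage 25≥20, write latency 3.8≤25.5, cost 1398≤1787 — dominates P4.
Others (P1, P2, P5, P7) are each worse than P4 on at least one objective.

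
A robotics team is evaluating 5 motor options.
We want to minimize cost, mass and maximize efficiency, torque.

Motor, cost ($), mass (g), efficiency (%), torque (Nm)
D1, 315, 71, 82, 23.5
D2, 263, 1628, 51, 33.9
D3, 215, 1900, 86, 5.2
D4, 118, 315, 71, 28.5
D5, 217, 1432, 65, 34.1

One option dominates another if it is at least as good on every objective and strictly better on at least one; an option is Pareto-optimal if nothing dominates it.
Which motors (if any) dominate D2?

D5

D5: cost 217≤263, mass 1432≤1628, efficiency 65≥51, torque 34.1≥33.9 — dominates D2.
Others (D1, D3, D4) are each worse than D2 on at least one objective.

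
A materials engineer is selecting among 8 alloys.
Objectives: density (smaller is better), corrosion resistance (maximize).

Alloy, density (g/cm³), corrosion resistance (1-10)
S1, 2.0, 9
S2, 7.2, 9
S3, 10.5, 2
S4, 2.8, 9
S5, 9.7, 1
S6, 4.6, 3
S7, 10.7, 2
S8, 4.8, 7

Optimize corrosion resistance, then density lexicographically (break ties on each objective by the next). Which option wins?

First maximize corrosion resistance: best is 9, kept {S1, S2, S4}.
Then minimize density: best is 2.0, kept {S1}.

S1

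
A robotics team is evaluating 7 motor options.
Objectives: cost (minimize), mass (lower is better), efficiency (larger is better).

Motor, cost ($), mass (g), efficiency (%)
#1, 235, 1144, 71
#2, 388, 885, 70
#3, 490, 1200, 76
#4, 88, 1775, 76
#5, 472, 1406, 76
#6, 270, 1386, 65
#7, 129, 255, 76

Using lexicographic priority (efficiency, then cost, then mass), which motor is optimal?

First maximize efficiency: best is 76, kept {#3, #4, #5, #7}.
Then minimize cost: best is 88, kept {#4}.

#4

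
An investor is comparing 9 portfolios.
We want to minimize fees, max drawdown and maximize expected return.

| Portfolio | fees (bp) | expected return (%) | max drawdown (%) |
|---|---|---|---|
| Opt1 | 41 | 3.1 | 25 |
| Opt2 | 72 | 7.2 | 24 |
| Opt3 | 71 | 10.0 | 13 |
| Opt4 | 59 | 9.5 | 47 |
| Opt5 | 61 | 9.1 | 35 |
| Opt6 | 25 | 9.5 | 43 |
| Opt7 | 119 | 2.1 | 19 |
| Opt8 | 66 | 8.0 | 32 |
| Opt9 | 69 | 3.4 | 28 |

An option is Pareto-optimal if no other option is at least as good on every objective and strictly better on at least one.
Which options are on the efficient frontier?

Opt1: not dominated.
Opt2: dominated by Opt3 (fees 71≤72, expected return 10.0≥7.2, max drawdown 13≤24).
Opt3: not dominated (best expected return).
Opt4: dominated by Opt6 (fees 25≤59, expected return 9.5≥9.5, max drawdown 43≤47).
Opt5: not dominated.
Opt6: not dominated (best fees).
Opt7: dominated by Opt3 (fees 71≤119, expected return 10.0≥2.1, max drawdown 13≤19).
Opt8: not dominated.
Opt9: not dominated.

Opt1, Opt3, Opt5, Opt6, Opt8, Opt9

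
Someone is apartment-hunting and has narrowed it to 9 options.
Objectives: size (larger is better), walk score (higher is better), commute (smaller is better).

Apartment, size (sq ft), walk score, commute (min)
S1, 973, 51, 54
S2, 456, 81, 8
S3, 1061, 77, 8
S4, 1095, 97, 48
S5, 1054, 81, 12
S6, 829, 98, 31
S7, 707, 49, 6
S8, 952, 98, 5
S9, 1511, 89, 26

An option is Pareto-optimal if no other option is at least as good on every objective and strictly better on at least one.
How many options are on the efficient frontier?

5

S1: dominated by S3 (size 1061≥973, walk score 77≥51, commute 8≤54).
S2: dominated by S8 (size 952≥456, walk score 98≥81, commute 5≤8).
S3: not dominated.
S4: not dominated.
S5: not dominated.
S6: dominated by S8 (size 952≥829, walk score 98≥98, commute 5≤31).
S7: dominated by S8 (size 952≥707, walk score 98≥49, commute 5≤6).
S8: not dominated (best commute).
S9: not dominated (best size).
Pareto-optimal: S3, S4, S5, S8, S9 → 5.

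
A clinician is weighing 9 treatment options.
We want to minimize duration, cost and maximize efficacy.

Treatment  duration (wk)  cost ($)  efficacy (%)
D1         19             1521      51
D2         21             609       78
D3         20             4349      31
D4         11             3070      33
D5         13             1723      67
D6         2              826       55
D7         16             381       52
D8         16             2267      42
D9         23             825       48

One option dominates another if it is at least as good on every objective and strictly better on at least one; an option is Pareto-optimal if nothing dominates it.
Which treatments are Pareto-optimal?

D2, D5, D6, D7

D1: dominated by D6 (duration 2≤19, cost 826≤1521, efficacy 55≥51).
D2: not dominated (best efficacy).
D3: dominated by D1 (duration 19≤20, cost 1521≤4349, efficacy 51≥31).
D4: dominated by D6 (duration 2≤11, cost 826≤3070, efficacy 55≥33).
D5: not dominated.
D6: not dominated (best duration).
D7: not dominated (best cost).
D8: dominated by D5 (duration 13≤16, cost 1723≤2267, efficacy 67≥42).
D9: dominated by D2 (duration 21≤23, cost 609≤825, efficacy 78≥48).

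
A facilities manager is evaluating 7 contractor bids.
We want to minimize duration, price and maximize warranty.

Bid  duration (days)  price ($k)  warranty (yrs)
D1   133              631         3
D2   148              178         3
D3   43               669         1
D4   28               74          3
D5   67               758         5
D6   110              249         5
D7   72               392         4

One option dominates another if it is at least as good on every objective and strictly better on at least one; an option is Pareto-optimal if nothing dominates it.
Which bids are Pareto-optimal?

D1: dominated by D4 (duration 28≤133, price 74≤631, warranty 3≥3).
D2: dominated by D4 (duration 28≤148, price 74≤178, warranty 3≥3).
D3: dominated by D4 (duration 28≤43, price 74≤669, warranty 3≥1).
D4: not dominated (best duration).
D5: not dominated.
D6: not dominated.
D7: not dominated.

D4, D5, D6, D7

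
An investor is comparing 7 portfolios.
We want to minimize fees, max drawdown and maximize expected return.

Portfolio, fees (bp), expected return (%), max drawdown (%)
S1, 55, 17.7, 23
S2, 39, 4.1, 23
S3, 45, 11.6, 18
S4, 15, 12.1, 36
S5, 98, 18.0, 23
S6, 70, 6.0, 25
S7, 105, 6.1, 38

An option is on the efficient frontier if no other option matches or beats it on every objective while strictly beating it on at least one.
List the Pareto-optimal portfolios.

S1, S2, S3, S4, S5

S1: not dominated.
S2: not dominated.
S3: not dominated (best max drawdown).
S4: not dominated (best fees).
S5: not dominated (best expected return).
S6: dominated by S1 (fees 55≤70, expected return 17.7≥6.0, max drawdown 23≤25).
S7: dominated by S1 (fees 55≤105, expected return 17.7≥6.1, max drawdown 23≤38).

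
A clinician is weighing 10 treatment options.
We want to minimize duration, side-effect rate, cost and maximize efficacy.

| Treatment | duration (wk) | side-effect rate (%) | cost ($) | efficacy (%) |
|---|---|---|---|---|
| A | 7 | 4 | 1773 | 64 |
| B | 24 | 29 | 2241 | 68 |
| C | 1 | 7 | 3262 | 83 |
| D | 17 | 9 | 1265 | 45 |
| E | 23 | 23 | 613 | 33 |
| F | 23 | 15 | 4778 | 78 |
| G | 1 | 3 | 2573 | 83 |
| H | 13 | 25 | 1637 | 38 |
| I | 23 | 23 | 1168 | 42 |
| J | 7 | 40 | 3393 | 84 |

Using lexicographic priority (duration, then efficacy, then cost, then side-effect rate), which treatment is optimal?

First minimize duration: best is 1, kept {C, G}.
Then maximize efficacy: best is 83, kept {C, G}.
Then minimize cost: best is 2573, kept {G}.

G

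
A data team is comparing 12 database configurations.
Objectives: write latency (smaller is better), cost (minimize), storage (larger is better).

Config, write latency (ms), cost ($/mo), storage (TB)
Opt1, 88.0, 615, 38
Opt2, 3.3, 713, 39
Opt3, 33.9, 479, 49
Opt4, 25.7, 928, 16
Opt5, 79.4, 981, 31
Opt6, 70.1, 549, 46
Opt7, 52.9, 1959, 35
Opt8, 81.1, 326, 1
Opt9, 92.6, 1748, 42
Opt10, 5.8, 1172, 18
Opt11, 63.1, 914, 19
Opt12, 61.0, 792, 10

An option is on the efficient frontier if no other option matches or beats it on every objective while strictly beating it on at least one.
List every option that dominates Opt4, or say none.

Opt2: write latency 3.3≤25.7, cost 713≤928, storage 39≥16 — dominates Opt4.
Others (Opt1, Opt3, Opt5, Opt6, Opt7, Opt8, Opt9, Opt10, Opt11, Opt12) are each worse than Opt4 on at least one objective.

Opt2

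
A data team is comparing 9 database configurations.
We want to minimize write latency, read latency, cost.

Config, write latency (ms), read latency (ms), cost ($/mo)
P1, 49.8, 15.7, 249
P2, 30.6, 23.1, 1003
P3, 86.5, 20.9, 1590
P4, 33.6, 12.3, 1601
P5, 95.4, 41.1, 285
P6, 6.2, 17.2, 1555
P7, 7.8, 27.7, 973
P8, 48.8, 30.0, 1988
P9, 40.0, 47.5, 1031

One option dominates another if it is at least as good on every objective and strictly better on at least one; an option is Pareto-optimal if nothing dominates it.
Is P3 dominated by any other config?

Yes

P1 vs P3: write latency 49.8≤86.5, read latency 15.7≤20.9, cost 249≤1590 — P1 is at least as good on every objective and strictly better on at least one, so P1 dominates P3.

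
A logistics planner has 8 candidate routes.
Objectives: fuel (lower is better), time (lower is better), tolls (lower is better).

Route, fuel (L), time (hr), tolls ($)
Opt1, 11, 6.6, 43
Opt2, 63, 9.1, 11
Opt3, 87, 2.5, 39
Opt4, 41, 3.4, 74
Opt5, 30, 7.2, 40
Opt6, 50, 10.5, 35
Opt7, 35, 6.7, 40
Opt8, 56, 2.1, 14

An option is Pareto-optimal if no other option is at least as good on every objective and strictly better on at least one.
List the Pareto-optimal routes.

Opt1, Opt2, Opt4, Opt5, Opt6, Opt7, Opt8

Opt1: not dominated (best fuel).
Opt2: not dominated (best tolls).
Opt3: dominated by Opt8 (fuel 56≤87, time 2.1≤2.5, tolls 14≤39).
Opt4: not dominated.
Opt5: not dominated.
Opt6: not dominated.
Opt7: not dominated.
Opt8: not dominated (best time).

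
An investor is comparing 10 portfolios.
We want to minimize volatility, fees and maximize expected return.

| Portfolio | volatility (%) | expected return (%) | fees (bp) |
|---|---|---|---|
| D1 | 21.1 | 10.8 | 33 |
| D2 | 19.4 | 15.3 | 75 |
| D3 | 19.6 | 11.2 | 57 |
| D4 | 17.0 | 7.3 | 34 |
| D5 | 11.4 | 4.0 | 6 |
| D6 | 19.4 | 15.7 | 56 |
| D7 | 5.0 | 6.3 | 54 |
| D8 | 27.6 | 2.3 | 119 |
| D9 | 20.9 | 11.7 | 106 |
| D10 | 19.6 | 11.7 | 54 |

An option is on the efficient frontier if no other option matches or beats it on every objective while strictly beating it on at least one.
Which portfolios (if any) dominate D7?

none

D1: worse on volatility (21.1 vs 5.0).
D2: worse on volatility (19.4 vs 5.0).
D3: worse on volatility (19.6 vs 5.0).
D4: worse on volatility (17.0 vs 5.0).
D5: worse on volatility (11.4 vs 5.0).
D6: worse on volatility (19.4 vs 5.0).
D8: worse on volatility (27.6 vs 5.0).
D9: worse on volatility (20.9 vs 5.0).
D10: worse on volatility (19.6 vs 5.0).
No option dominates D7.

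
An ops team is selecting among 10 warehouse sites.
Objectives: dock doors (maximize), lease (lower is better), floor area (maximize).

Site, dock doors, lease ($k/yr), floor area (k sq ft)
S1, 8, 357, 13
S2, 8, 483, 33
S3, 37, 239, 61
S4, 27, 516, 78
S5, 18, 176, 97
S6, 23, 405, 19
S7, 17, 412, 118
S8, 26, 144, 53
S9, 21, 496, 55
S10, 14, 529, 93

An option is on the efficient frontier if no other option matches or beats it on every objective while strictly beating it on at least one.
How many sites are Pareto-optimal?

5

S1: dominated by S3 (dock doors 37≥8, lease 239≤357, floor area 61≥13).
S2: dominated by S3 (dock doors 37≥8, lease 239≤483, floor area 61≥33).
S3: not dominated (best dock doors).
S4: not dominated.
S5: not dominated.
S6: dominated by S3 (dock doors 37≥23, lease 239≤405, floor area 61≥19).
S7: not dominated (best floor area).
S8: not dominated (best lease).
S9: dominated by S3 (dock doors 37≥21, lease 239≤496, floor area 61≥55).
S10: dominated by S5 (dock doors 18≥14, lease 176≤529, floor area 97≥93).
Pareto-optimal: S3, S4, S5, S7, S8 → 5.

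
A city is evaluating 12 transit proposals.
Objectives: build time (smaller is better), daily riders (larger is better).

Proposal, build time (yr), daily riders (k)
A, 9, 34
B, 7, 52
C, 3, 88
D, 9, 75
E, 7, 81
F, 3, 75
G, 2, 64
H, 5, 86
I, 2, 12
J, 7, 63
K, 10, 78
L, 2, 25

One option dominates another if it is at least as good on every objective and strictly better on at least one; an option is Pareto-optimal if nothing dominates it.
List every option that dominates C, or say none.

A: worse on build time (9 vs 3).
B: worse on build time (7 vs 3).
D: worse on build time (9 vs 3).
E: worse on build time (7 vs 3).
F: worse on daily riders (75 vs 88).
G: worse on daily riders (64 vs 88).
H: worse on build time (5 vs 3).
I: worse on daily riders (12 vs 88).
J: worse on build time (7 vs 3).
K: worse on build time (10 vs 3).
L: worse on daily riders (25 vs 88).
No option dominates C.

none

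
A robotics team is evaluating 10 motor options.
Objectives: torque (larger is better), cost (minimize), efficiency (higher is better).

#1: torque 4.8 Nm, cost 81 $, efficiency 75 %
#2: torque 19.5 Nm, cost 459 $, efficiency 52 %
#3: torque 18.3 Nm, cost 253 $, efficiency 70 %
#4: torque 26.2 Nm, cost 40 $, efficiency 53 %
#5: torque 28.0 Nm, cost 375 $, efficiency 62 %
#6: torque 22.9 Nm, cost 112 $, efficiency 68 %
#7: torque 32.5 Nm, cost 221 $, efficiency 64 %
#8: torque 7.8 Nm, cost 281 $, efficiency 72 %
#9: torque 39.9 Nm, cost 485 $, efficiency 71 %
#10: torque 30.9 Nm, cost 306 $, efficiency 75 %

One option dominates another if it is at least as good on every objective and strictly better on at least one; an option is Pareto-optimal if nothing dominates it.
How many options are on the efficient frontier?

#1: not dominated.
#2: dominated by #4 (torque 26.2≥19.5, cost 40≤459, efficiency 53≥52).
#3: not dominated.
#4: not dominated (best cost).
#5: dominated by #7 (torque 32.5≥28.0, cost 221≤375, efficiency 64≥62).
#6: not dominated.
#7: not dominated.
#8: not dominated.
#9: not dominated (best torque).
#10: not dominated.
Pareto-optimal: #1, #3, #4, #6, #7, #8, #9, #10 → 8.

8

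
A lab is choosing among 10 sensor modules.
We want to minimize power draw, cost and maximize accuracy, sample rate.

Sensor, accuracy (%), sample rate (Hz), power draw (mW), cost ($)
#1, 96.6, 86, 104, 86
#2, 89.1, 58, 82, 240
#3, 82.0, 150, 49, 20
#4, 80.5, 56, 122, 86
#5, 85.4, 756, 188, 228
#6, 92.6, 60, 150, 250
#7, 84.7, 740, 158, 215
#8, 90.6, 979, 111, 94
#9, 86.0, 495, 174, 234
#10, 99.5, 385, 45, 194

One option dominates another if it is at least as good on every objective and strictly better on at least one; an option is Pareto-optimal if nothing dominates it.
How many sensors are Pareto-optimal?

4

#1: not dominated.
#2: dominated by #10 (accuracy 99.5≥89.1, sample rate 385≥58, power draw 45≤82, cost 194≤240).
#3: not dominated (best cost).
#4: dominated by #1 (accuracy 96.6≥80.5, sample rate 86≥56, power draw 104≤122, cost 86≤86).
#5: dominated by #8 (accuracy 90.6≥85.4, sample rate 979≥756, power draw 111≤188, cost 94≤228).
#6: dominated by #1 (accuracy 96.6≥92.6, sample rate 86≥60, power draw 104≤150, cost 86≤250).
#7: dominated by #8 (accuracy 90.6≥84.7, sample rate 979≥740, power draw 111≤158, cost 94≤215).
#8: not dominated (best sample rate).
#9: dominated by #8 (accuracy 90.6≥86.0, sample rate 979≥495, power draw 111≤174, cost 94≤234).
#10: not dominated (best accuracy).
Pareto-optimal: #1, #3, #8, #10 → 4.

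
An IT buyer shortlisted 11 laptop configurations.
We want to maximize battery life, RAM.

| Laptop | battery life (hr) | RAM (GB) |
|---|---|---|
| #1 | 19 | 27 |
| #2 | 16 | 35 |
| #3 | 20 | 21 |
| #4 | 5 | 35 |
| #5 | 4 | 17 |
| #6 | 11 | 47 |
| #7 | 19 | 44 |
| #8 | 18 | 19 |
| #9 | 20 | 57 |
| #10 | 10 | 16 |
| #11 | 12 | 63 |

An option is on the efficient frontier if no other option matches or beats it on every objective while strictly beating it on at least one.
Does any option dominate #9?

#1: worse on battery life (19 vs 20).
#2: worse on battery life (16 vs 20).
#3: worse on RAM (21 vs 57).
#4: worse on battery life (5 vs 20).
#5: worse on battery life (4 vs 20).
#6: worse on battery life (11 vs 20).
#7: worse on battery life (19 vs 20).
#8: worse on battery life (18 vs 20).
#10: worse on battery life (10 vs 20).
#11: worse on battery life (12 vs 20).
No option is at least as good as #9 on every objective and strictly better on one.

No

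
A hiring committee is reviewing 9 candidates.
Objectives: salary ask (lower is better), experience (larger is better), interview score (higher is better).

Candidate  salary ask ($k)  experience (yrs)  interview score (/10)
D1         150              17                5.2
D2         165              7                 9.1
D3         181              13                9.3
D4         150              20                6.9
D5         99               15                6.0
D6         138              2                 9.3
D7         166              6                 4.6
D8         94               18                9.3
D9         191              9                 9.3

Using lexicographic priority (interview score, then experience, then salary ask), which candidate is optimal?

First maximize interview score: best is 9.3, kept {D3, D6, D8, D9}.
Then maximize experience: best is 18, kept {D8}.

D8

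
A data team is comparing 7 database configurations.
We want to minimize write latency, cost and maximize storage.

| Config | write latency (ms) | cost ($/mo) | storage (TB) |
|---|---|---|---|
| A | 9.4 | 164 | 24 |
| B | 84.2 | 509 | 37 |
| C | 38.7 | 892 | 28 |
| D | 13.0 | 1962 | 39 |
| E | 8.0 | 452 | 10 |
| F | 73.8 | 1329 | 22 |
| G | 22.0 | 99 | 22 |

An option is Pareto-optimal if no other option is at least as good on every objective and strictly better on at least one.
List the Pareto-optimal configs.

A, B, C, D, E, G

A: not dominated.
B: not dominated.
C: not dominated.
D: not dominated (best storage).
E: not dominated (best write latency).
F: dominated by A (write latency 9.4≤73.8, cost 164≤1329, storage 24≥22).
G: not dominated (best cost).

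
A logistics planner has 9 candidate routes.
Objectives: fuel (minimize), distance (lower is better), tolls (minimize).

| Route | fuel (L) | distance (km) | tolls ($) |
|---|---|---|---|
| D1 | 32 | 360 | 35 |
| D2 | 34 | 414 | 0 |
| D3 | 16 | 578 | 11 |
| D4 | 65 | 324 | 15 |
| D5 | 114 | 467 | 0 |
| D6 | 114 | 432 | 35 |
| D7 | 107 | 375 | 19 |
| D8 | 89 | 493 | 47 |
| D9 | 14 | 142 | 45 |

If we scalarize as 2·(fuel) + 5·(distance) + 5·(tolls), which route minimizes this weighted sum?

D1: 2·32 + 5·360 + 5·35 = 2039
D2: 2·34 + 5·414 + 5·0 = 2138
D3: 2·16 + 5·578 + 5·11 = 2977
D4: 2·65 + 5·324 + 5·15 = 1825
D5: 2·114 + 5·467 + 5·0 = 2563
D6: 2·114 + 5·432 + 5·35 = 2563
D7: 2·107 + 5·375 + 5·19 = 2184
D8: 2·89 + 5·493 + 5·47 = 2878
D9: 2·14 + 5·142 + 5·45 = 963
Lowest: D9 at 963.

D9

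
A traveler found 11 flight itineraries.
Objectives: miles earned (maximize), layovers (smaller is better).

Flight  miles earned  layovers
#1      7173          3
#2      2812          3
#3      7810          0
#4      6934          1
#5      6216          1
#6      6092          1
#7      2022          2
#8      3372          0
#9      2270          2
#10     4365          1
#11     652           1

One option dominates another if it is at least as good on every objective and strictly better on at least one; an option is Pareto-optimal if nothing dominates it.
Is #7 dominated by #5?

#5 vs #7: miles earned 6216≥2022, layovers 1≤2 — #5 is at least as good on every objective with at least one strict improvement.

Yes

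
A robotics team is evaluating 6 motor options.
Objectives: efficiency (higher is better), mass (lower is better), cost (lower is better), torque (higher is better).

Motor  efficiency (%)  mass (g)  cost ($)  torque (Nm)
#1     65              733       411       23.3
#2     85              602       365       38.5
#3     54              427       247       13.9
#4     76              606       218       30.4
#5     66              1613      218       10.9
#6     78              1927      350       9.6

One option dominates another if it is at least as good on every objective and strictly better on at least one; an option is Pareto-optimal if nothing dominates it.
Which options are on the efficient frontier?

#1: dominated by #2 (efficiency 85≥65, mass 602≤733, cost 365≤411, torque 38.5≥23.3).
#2: not dominated (best efficiency).
#3: not dominated (best mass).
#4: not dominated.
#5: dominated by #4 (efficiency 76≥66, mass 606≤1613, cost 218≤218, torque 30.4≥10.9).
#6: not dominated.

#2, #3, #4, #6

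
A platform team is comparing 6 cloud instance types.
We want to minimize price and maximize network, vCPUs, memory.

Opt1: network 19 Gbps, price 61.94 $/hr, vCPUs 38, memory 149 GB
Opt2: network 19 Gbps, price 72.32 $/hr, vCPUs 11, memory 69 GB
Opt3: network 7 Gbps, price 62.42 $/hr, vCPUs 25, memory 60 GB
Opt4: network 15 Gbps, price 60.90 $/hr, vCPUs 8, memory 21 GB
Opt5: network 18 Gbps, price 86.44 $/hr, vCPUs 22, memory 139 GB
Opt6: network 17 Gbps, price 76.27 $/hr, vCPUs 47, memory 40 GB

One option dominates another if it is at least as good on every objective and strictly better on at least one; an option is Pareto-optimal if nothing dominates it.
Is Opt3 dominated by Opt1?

Opt1 vs Opt3: network 19≥7, price 61.94≤62.42, vCPUs 38≥25, memory 149≥60 — Opt1 is at least as good on every objective with at least one strict improvement.

Yes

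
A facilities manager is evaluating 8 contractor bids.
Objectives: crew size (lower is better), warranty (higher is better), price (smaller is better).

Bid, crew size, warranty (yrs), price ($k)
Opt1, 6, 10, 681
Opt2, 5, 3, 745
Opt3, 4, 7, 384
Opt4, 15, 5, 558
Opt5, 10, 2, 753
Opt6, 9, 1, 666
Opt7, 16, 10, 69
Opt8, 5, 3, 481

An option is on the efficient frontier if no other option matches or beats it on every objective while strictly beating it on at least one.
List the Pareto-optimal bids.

Opt1: not dominated.
Opt2: dominated by Opt3 (crew size 4≤5, warranty 7≥3, price 384≤745).
Opt3: not dominated (best crew size).
Opt4: dominated by Opt3 (crew size 4≤15, warranty 7≥5, price 384≤558).
Opt5: dominated by Opt1 (crew size 6≤10, warranty 10≥2, price 681≤753).
Opt6: dominated by Opt3 (crew size 4≤9, warranty 7≥1, price 384≤666).
Opt7: not dominated (best price).
Opt8: dominated by Opt3 (crew size 4≤5, warranty 7≥3, price 384≤481).

Opt1, Opt3, Opt7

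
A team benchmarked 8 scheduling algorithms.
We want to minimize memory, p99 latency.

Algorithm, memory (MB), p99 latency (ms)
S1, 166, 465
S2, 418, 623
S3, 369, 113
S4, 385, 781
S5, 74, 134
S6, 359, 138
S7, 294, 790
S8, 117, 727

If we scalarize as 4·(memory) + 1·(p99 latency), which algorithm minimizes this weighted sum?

S1: 4·166 + 1·465 = 1129
S2: 4·418 + 1·623 = 2295
S3: 4·369 + 1·113 = 1589
S4: 4·385 + 1·781 = 2321
S5: 4·74 + 1·134 = 430
S6: 4·359 + 1·138 = 1574
S7: 4·294 + 1·790 = 1966
S8: 4·117 + 1·727 = 1195
Lowest: S5 at 430.

S5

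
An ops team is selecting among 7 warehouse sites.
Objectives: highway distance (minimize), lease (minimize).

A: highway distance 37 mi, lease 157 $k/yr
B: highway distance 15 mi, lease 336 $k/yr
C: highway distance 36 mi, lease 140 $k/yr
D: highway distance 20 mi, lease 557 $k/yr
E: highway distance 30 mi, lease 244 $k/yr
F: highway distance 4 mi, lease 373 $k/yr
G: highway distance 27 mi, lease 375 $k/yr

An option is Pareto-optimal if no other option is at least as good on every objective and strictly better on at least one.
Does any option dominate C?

A: worse on highway distance (37 vs 36).
B: worse on lease (336 vs 140).
D: worse on lease (557 vs 140).
E: worse on lease (244 vs 140).
F: worse on lease (373 vs 140).
G: worse on lease (375 vs 140).
No option is at least as good as C on every objective and strictly better on one.

No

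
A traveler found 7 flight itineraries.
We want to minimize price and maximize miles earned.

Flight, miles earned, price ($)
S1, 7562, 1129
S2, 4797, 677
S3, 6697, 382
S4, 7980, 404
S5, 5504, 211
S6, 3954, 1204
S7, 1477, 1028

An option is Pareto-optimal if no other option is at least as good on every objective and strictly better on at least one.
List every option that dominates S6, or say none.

S1, S2, S3, S4, S5

S1: miles earned 7562≥3954, price 1129≤1204 — dominates S6.
S2: miles earned 4797≥3954, price 677≤1204 — dominates S6.
S3: miles earned 6697≥3954, price 382≤1204 — dominates S6.
S4: miles earned 7980≥3954, price 404≤1204 — dominates S6.
S5: miles earned 5504≥3954, price 211≤1204 — dominates S6.
Others (S7) are each worse than S6 on at least one objective.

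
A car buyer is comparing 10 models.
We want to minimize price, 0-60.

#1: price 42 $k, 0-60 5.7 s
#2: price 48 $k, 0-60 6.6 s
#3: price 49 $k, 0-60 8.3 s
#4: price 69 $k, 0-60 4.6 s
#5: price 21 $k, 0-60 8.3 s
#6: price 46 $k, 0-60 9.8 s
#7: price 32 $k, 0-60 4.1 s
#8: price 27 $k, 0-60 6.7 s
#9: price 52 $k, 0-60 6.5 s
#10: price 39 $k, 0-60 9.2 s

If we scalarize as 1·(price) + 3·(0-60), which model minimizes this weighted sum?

#1: 1·42 + 3·5.7 = 59.1
#2: 1·48 + 3·6.6 = 67.8
#3: 1·49 + 3·8.3 = 73.9
#4: 1·69 + 3·4.6 = 82.8
#5: 1·21 + 3·8.3 = 45.9
#6: 1·46 + 3·9.8 = 75.4
#7: 1·32 + 3·4.1 = 44.3
#8: 1·27 + 3·6.7 = 47.1
#9: 1·52 + 3·6.5 = 71.5
#10: 1·39 + 3·9.2 = 66.6
Lowest: #7 at 44.3.

#7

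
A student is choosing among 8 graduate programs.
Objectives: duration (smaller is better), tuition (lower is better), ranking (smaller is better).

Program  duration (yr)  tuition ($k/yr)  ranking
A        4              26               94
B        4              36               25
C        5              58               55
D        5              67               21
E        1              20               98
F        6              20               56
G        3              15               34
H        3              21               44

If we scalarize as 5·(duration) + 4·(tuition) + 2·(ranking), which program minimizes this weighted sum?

G

A: 5·4 + 4·26 + 2·94 = 312
B: 5·4 + 4·36 + 2·25 = 214
C: 5·5 + 4·58 + 2·55 = 367
D: 5·5 + 4·67 + 2·21 = 335
E: 5·1 + 4·20 + 2·98 = 281
F: 5·6 + 4·20 + 2·56 = 222
G: 5·3 + 4·15 + 2·34 = 143
H: 5·3 + 4·21 + 2·44 = 187
Lowest: G at 143.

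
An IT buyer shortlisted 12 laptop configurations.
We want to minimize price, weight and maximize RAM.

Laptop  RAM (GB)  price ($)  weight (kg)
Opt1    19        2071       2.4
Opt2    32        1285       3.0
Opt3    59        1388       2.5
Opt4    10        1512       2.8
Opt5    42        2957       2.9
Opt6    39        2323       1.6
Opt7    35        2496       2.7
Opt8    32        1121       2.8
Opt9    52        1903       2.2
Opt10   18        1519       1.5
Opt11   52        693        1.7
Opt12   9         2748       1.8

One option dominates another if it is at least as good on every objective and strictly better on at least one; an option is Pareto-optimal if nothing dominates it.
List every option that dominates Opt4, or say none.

Opt3: RAM 59≥10, price 1388≤1512, weight 2.5≤2.8 — dominates Opt4.
Opt8: RAM 32≥10, price 1121≤1512, weight 2.8≤2.8 — dominates Opt4.
Opt11: RAM 52≥10, price 693≤1512, weight 1.7≤2.8 — dominates Opt4.
Others (Opt1, Opt2, Opt5, Opt6, Opt7, Opt9, Opt10, Opt12) are each worse than Opt4 on at least one objective.

Opt3, Opt8, Opt11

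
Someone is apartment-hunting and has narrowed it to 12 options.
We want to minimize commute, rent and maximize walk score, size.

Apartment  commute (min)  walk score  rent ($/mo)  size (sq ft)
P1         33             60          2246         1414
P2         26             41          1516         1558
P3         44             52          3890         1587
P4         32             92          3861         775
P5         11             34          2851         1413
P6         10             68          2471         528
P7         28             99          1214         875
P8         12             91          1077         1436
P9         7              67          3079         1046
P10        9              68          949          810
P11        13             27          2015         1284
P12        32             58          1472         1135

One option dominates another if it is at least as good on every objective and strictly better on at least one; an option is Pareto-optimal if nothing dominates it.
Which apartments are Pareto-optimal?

P1: dominated by P8 (commute 12≤33, walk score 91≥60, rent 1077≤2246, size 1436≥1414).
P2: not dominated.
P3: not dominated (best size).
P4: dominated by P7 (commute 28≤32, walk score 99≥92, rent 1214≤3861, size 875≥775).
P5: not dominated.
P6: dominated by P10 (commute 9≤10, walk score 68≥68, rent 949≤2471, size 810≥528).
P7: not dominated (best walk score).
P8: not dominated.
P9: not dominated (best commute).
P10: not dominated (best rent).
P11: dominated by P8 (commute 12≤13, walk score 91≥27, rent 1077≤2015, size 1436≥1284).
P12: dominated by P8 (commute 12≤32, walk score 91≥58, rent 1077≤1472, size 1436≥1135).

P2, P3, P5, P7, P8, P9, P10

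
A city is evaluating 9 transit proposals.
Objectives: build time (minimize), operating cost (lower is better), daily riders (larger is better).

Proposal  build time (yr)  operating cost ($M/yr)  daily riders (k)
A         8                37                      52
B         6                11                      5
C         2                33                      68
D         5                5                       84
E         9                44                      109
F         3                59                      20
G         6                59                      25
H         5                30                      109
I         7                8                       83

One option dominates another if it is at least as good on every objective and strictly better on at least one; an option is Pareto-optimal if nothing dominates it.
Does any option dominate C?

No

A: worse on build time (8 vs 2).
B: worse on build time (6 vs 2).
D: worse on build time (5 vs 2).
E: worse on build time (9 vs 2).
F: worse on build time (3 vs 2).
G: worse on build time (6 vs 2).
H: worse on build time (5 vs 2).
I: worse on build time (7 vs 2).
No option is at least as good as C on every objective and strictly better on one.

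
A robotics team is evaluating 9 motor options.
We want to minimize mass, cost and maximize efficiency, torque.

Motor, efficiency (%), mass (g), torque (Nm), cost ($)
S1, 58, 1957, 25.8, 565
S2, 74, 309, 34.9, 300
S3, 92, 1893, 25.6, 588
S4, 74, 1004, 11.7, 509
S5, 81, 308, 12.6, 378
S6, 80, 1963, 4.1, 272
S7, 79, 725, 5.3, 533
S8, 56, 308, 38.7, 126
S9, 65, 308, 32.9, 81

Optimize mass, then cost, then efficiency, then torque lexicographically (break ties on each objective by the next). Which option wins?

First minimize mass: best is 308, kept {S5, S8, S9}.
Then minimize cost: best is 81, kept {S9}.

S9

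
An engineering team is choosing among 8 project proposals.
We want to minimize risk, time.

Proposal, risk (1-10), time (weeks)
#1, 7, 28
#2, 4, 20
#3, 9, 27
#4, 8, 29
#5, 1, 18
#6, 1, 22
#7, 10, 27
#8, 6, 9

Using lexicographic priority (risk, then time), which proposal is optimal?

#5

First minimize risk: best is 1, kept {#5, #6}.
Then minimize time: best is 18, kept {#5}.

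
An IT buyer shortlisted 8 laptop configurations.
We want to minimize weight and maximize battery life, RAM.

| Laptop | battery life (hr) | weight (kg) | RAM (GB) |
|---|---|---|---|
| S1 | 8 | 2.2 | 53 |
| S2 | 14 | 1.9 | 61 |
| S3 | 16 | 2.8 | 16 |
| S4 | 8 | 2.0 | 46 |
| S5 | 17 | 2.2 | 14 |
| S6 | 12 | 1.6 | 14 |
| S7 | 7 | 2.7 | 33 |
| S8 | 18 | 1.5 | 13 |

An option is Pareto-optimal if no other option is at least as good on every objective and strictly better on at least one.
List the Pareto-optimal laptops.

S2, S3, S5, S6, S8

S1: dominated by S2 (battery life 14≥8, weight 1.9≤2.2, RAM 61≥53).
S2: not dominated (best RAM).
S3: not dominated.
S4: dominated by S2 (battery life 14≥8, weight 1.9≤2.0, RAM 61≥46).
S5: not dominated.
S6: not dominated.
S7: dominated by S1 (battery life 8≥7, weight 2.2≤2.7, RAM 53≥33).
S8: not dominated (best battery life).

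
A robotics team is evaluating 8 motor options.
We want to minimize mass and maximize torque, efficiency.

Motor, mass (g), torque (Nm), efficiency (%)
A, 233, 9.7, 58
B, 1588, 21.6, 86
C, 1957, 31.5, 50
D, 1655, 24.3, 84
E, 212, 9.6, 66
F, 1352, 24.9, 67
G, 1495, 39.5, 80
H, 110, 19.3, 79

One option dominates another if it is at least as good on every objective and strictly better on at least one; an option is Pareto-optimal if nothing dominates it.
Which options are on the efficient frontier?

A: dominated by H (mass 110≤233, torque 19.3≥9.7, efficiency 79≥58).
B: not dominated (best efficiency).
C: dominated by G (mass 1495≤1957, torque 39.5≥31.5, efficiency 80≥50).
D: not dominated.
E: dominated by H (mass 110≤212, torque 19.3≥9.6, efficiency 79≥66).
F: not dominated.
G: not dominated (best torque).
H: not dominated (best mass).

B, D, F, G, H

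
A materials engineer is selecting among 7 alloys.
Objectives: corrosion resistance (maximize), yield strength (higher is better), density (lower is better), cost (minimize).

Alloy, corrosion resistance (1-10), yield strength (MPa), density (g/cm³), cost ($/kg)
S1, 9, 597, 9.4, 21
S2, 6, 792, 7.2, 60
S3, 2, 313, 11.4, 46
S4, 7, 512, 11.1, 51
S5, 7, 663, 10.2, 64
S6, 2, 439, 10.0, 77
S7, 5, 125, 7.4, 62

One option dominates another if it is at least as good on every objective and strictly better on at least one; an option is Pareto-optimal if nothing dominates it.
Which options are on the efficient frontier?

S1, S2, S5

S1: not dominated (best corrosion resistance).
S2: not dominated (best yield strength).
S3: dominated by S1 (corrosion resistance 9≥2, yield strength 597≥313, density 9.4≤11.4, cost 21≤46).
S4: dominated by S1 (corrosion resistance 9≥7, yield strength 597≥512, density 9.4≤11.1, cost 21≤51).
S5: not dominated.
S6: dominated by S1 (corrosion resistance 9≥2, yield strength 597≥439, density 9.4≤10.0, cost 21≤77).
S7: dominated by S2 (corrosion resistance 6≥5, yield strength 792≥125, density 7.2≤7.4, cost 60≤62).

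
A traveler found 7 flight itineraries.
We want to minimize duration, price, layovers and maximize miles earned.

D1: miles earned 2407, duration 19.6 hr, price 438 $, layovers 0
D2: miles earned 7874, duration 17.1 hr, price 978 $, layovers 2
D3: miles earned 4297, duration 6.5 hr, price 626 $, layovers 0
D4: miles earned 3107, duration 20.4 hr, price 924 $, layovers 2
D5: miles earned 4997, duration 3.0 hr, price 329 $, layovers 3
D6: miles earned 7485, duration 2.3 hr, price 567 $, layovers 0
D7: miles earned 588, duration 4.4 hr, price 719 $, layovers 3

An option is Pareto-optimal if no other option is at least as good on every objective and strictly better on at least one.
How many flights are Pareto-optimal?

4

D1: not dominated.
D2: not dominated (best miles earned).
D3: dominated by D6 (miles earned 7485≥4297, duration 2.3≤6.5, price 567≤626, layovers 0≤0).
D4: dominated by D3 (miles earned 4297≥3107, duration 6.5≤20.4, price 626≤924, layovers 0≤2).
D5: not dominated (best price).
D6: not dominated (best duration).
D7: dominated by D5 (miles earned 4997≥588, duration 3.0≤4.4, price 329≤719, layovers 3≤3).
Pareto-optimal: D1, D2, D5, D6 → 4.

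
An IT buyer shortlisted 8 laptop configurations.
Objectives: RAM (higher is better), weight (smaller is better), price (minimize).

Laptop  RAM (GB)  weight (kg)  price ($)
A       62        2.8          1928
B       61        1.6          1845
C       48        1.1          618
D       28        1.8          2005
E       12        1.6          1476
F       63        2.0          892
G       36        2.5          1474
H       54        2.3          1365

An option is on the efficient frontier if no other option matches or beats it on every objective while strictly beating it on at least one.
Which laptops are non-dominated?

B, C, F

A: dominated by F (RAM 63≥62, weight 2.0≤2.8, price 892≤1928).
B: not dominated.
C: not dominated (best weight).
D: dominated by B (RAM 61≥28, weight 1.6≤1.8, price 1845≤2005).
E: dominated by C (RAM 48≥12, weight 1.1≤1.6, price 618≤1476).
F: not dominated (best RAM).
G: dominated by C (RAM 48≥36, weight 1.1≤2.5, price 618≤1474).
H: dominated by F (RAM 63≥54, weight 2.0≤2.3, price 892≤1365).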